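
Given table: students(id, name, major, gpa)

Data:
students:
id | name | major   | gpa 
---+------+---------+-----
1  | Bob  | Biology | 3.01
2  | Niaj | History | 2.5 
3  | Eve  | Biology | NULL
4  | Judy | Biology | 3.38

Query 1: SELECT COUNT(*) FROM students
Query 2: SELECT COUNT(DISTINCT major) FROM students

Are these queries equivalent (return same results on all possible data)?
No, not equivalent

Query 1 returns: [(4,)]
Query 2 returns: [(2,)]

Reason: COUNT(*) counts rows, COUNT(DISTINCT major) counts unique majors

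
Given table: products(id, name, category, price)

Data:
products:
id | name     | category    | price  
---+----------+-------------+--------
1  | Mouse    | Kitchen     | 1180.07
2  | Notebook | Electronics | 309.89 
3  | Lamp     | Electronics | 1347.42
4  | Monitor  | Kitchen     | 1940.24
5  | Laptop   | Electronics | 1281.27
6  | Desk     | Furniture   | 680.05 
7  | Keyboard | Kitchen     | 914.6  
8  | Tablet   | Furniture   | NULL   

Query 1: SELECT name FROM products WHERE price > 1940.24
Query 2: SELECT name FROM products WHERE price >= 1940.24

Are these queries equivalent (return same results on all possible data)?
No, not equivalent

Query 1 returns: []
Query 2 returns: [('Monitor',)]

Reason: > vs >= gives different results when price = 1940.24 exists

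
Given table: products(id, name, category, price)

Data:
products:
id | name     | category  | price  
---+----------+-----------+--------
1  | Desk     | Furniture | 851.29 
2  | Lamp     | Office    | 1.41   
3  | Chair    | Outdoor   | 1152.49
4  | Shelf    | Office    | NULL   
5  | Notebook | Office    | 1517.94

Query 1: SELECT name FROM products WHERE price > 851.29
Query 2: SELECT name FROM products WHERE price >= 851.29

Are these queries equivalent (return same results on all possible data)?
No, not equivalent

Query 1 returns: [('Chair',), ('Notebook',)]
Query 2 returns: [('Desk',), ('Chair',), ('Notebook',)]

Reason: > vs >= gives different results when price = 851.29 exists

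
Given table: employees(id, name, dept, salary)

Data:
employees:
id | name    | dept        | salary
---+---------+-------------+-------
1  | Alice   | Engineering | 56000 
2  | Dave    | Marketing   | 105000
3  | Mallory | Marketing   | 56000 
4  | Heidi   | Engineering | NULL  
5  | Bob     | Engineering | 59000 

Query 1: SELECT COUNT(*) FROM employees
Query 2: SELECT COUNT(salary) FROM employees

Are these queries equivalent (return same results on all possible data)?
No, not equivalent

Query 1 returns: [(5,)]
Query 2 returns: [(4,)]

Reason: COUNT(*) includes NULLs, COUNT(column) excludes them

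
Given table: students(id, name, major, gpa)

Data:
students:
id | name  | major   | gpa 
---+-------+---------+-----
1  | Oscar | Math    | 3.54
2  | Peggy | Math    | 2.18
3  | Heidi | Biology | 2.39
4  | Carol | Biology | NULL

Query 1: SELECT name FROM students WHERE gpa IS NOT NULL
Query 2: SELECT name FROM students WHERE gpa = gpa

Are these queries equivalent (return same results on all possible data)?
Yes, equivalent

Both queries return: [('Heidi',), ('Oscar',), ('Peggy',)]

Reason: IS NOT NULL vs self-equality (both exclude NULLs)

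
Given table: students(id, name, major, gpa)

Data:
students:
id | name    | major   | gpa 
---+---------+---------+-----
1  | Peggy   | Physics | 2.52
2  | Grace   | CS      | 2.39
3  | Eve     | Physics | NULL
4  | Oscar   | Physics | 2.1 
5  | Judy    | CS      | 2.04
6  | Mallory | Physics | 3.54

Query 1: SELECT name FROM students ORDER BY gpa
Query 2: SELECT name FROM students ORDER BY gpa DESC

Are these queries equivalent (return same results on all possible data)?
No, not equivalent

Query 1 returns: [('Eve',), ('Judy',), ('Oscar',), ('Grace',), ('Peggy',), ('Mallory',)]
Query 2 returns: [('Mallory',), ('Peggy',), ('Grace',), ('Oscar',), ('Judy',), ('Eve',)]

Reason: ASC vs DESC gives opposite ordering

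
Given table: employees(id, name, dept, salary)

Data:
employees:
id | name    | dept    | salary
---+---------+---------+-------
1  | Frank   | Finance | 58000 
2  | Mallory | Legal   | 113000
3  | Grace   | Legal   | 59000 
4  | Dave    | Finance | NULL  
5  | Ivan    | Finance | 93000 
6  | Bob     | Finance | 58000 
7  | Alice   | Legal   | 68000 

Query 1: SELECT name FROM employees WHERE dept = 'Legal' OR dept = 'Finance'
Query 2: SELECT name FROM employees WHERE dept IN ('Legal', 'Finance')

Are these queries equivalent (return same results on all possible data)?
Yes, equivalent

Both queries return: [('Alice',), ('Bob',), ('Dave',), ('Frank',), ('Grace',), ('Ivan',), ('Mallory',)]

Reason: OR vs IN are equivalent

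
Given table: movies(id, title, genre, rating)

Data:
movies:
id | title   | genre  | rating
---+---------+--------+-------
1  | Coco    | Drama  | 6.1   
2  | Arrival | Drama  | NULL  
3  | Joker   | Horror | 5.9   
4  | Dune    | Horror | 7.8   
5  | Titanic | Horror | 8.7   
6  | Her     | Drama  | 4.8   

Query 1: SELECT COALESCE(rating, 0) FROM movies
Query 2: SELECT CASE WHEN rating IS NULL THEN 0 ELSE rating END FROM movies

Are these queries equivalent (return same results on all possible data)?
Yes, equivalent

Both queries return: [(0,), (4.8,), (5.9,), (6.1,), (7.8,), (8.7,)]

Reason: COALESCE vs CASE for NULL handling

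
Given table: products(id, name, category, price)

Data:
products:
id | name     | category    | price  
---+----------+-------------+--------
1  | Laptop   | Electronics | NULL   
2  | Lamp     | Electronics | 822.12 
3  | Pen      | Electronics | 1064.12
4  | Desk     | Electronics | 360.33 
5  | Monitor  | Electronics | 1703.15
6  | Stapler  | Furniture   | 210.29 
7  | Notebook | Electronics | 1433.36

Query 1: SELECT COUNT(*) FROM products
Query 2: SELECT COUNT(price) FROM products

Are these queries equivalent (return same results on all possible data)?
No, not equivalent

Query 1 returns: [(7,)]
Query 2 returns: [(6,)]

Reason: COUNT(*) includes NULLs, COUNT(column) excludes them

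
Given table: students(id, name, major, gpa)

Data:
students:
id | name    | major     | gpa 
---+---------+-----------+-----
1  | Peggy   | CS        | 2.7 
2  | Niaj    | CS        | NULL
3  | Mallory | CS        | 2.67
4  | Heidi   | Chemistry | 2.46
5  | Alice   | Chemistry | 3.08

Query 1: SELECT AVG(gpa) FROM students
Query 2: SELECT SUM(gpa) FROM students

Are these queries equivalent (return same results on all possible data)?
No, not equivalent

Query 1 returns: [(2.7275,)]
Query 2 returns: [(10.91,)]

Reason: AVG vs SUM give different aggregate values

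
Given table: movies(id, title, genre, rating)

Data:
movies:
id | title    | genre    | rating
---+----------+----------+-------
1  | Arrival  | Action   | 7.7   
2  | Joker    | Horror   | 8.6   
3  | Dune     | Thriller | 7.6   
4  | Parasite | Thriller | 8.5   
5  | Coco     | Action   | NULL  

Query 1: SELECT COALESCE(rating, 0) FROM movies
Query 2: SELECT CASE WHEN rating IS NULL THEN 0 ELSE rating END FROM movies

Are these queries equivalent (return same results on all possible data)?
Yes, equivalent

Both queries return: [(0,), (7.6,), (7.7,), (8.5,), (8.6,)]

Reason: COALESCE vs CASE for NULL handling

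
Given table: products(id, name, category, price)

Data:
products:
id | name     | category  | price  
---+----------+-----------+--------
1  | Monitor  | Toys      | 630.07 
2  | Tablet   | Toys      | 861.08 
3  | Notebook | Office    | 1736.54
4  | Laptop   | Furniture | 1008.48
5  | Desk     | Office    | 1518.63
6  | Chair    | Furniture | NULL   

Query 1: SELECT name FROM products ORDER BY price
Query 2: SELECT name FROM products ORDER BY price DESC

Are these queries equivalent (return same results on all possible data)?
No, not equivalent

Query 1 returns: [('Chair',), ('Monitor',), ('Tablet',), ('Laptop',), ('Desk',), ('Notebook',)]
Query 2 returns: [('Notebook',), ('Desk',), ('Laptop',), ('Tablet',), ('Monitor',), ('Chair',)]

Reason: ASC vs DESC gives opposite ordering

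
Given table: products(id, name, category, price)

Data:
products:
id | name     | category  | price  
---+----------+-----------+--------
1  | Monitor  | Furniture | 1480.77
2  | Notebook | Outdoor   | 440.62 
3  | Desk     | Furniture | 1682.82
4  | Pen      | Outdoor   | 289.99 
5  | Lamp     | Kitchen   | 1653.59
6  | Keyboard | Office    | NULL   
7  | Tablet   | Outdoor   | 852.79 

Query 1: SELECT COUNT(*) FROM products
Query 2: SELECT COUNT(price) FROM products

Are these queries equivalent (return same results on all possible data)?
No, not equivalent

Query 1 returns: [(7,)]
Query 2 returns: [(6,)]

Reason: COUNT(*) includes NULLs, COUNT(column) excludes them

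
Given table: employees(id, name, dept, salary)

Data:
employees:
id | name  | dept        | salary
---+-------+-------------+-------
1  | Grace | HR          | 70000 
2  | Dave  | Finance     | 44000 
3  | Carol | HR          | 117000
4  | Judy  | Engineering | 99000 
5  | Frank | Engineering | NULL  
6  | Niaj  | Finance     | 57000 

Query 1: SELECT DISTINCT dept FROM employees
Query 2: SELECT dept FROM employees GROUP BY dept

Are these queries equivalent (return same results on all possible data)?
Yes, equivalent

Both queries return: [('Engineering',), ('Finance',), ('HR',)]

Reason: Both get unique depts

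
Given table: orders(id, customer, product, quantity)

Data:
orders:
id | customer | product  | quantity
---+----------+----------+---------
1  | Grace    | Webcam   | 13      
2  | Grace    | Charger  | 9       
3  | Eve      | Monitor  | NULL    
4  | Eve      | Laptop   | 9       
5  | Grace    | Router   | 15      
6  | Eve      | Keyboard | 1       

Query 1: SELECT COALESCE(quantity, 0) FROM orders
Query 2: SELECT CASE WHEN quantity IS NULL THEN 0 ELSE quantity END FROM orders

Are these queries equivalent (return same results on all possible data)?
Yes, equivalent

Both queries return: [(0,), (1,), (9,), (9,), (13,), (15,)]

Reason: COALESCE vs CASE for NULL handling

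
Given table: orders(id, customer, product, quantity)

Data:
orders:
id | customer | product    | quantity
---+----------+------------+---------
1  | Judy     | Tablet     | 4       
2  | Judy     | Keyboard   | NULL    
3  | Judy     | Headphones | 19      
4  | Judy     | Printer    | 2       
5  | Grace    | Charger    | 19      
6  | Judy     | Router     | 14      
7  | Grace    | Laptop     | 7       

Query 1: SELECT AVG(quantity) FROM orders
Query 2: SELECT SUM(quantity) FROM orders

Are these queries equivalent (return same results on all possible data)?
No, not equivalent

Query 1 returns: [(10.833333333333334,)]
Query 2 returns: [(65,)]

Reason: AVG vs SUM give different aggregate values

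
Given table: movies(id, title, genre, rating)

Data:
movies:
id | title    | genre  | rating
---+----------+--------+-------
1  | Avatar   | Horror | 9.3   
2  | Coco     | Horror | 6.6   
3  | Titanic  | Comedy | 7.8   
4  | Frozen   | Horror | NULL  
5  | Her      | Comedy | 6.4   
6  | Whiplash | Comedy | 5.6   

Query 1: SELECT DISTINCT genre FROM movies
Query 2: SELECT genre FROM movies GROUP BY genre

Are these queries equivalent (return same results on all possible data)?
Yes, equivalent

Both queries return: [('Comedy',), ('Horror',)]

Reason: Both get unique genres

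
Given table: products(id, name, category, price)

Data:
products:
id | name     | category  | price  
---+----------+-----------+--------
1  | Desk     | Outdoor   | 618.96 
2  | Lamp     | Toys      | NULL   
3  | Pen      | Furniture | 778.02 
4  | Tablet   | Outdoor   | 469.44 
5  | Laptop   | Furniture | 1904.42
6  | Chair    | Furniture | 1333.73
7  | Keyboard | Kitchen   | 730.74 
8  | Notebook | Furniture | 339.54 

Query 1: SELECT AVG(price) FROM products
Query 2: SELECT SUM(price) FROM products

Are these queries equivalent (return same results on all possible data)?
No, not equivalent

Query 1 returns: [(882.1214285714286,)]
Query 2 returns: [(6174.85,)]

Reason: AVG vs SUM give different aggregate values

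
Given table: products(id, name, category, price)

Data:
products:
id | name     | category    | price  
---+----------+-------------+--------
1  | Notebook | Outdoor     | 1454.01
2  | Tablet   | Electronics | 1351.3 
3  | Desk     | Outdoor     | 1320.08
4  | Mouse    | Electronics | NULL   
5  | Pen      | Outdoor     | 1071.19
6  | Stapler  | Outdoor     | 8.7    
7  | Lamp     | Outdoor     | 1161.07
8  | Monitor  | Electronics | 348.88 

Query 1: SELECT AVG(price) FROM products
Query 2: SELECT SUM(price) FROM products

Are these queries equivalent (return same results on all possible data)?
No, not equivalent

Query 1 returns: [(959.3185714285713,)]
Query 2 returns: [(6715.23,)]

Reason: AVG vs SUM give different aggregate values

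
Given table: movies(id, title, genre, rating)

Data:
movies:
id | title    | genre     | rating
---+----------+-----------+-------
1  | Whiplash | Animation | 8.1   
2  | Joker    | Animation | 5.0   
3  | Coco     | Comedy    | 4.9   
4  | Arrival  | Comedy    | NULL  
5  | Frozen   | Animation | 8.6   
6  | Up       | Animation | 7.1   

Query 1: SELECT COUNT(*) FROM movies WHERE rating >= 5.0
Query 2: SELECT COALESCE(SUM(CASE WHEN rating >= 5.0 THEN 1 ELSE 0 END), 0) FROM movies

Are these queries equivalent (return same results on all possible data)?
Yes, equivalent

Both queries return: [(4,)]

Reason: COUNT with WHERE vs conditional SUM (COALESCE handles empty-table NULL)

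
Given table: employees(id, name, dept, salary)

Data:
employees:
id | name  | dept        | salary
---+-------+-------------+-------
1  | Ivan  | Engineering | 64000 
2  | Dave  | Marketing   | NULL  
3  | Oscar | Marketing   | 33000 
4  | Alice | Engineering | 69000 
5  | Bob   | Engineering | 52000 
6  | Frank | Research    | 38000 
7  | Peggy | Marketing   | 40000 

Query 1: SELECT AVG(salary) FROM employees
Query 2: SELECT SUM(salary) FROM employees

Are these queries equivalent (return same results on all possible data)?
No, not equivalent

Query 1 returns: [(49333.333333333336,)]
Query 2 returns: [(296000,)]

Reason: AVG vs SUM give different aggregate values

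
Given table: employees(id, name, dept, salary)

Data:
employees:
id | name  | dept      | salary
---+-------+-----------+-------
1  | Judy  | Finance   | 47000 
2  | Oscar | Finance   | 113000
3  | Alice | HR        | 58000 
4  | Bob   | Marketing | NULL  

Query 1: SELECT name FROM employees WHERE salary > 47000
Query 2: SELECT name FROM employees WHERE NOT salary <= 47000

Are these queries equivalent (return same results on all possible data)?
Yes, equivalent

Both queries return: [('Alice',), ('Oscar',)]

Reason: Both filter salary > 47000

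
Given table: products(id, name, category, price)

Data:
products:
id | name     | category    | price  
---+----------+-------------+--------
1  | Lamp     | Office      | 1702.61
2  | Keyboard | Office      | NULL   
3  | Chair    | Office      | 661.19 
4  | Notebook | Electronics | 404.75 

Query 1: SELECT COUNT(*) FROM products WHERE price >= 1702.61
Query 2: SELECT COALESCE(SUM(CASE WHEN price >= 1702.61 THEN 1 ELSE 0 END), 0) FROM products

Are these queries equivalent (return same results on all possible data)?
Yes, equivalent

Both queries return: [(1,)]

Reason: COUNT with WHERE vs conditional SUM (COALESCE handles empty-table NULL)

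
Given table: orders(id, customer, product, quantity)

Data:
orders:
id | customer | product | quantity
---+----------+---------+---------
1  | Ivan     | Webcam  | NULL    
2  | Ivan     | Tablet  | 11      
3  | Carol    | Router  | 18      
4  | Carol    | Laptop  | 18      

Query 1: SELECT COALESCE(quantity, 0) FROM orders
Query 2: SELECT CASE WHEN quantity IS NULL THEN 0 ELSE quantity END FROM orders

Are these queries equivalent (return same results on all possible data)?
Yes, equivalent

Both queries return: [(0,), (11,), (18,), (18,)]

Reason: COALESCE vs CASE for NULL handling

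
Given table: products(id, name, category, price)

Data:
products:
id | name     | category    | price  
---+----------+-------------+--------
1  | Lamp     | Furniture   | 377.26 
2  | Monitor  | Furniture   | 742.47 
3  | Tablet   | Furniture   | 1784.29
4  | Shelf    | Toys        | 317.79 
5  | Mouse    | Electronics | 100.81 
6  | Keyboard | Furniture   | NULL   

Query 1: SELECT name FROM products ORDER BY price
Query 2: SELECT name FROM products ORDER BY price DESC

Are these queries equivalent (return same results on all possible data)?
No, not equivalent

Query 1 returns: [('Keyboard',), ('Mouse',), ('Shelf',), ('Lamp',), ('Monitor',), ('Tablet',)]
Query 2 returns: [('Tablet',), ('Monitor',), ('Lamp',), ('Shelf',), ('Mouse',), ('Keyboard',)]

Reason: ASC vs DESC gives opposite ordering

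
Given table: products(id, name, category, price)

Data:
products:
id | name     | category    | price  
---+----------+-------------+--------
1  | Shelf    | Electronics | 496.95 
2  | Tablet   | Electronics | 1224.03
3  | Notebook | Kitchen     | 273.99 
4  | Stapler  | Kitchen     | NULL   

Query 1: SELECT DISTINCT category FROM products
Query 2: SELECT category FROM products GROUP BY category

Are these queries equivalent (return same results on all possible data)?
Yes, equivalent

Both queries return: [('Electronics',), ('Kitchen',)]

Reason: Both get unique categorys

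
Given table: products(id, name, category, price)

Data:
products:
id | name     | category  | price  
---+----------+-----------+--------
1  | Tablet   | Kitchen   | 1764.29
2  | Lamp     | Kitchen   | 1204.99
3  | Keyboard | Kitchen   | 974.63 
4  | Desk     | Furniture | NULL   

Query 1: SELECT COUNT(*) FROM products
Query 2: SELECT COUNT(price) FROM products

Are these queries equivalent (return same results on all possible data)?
No, not equivalent

Query 1 returns: [(4,)]
Query 2 returns: [(3,)]

Reason: COUNT(*) includes NULLs, COUNT(column) excludes them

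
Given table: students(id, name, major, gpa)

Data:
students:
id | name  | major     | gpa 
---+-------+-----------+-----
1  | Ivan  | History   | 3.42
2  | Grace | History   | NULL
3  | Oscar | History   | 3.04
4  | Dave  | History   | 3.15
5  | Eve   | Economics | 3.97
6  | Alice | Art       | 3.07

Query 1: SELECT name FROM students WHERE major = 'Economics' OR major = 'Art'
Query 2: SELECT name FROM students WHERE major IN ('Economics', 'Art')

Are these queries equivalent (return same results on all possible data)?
Yes, equivalent

Both queries return: [('Alice',), ('Eve',)]

Reason: OR vs IN are equivalent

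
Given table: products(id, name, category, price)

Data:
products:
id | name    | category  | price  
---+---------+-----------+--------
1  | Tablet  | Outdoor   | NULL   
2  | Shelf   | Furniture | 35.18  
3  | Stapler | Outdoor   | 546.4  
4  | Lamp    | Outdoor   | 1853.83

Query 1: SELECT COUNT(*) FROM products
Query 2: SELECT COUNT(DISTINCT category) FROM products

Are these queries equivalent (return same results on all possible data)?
No, not equivalent

Query 1 returns: [(4,)]
Query 2 returns: [(2,)]

Reason: COUNT(*) counts rows, COUNT(DISTINCT category) counts unique categorys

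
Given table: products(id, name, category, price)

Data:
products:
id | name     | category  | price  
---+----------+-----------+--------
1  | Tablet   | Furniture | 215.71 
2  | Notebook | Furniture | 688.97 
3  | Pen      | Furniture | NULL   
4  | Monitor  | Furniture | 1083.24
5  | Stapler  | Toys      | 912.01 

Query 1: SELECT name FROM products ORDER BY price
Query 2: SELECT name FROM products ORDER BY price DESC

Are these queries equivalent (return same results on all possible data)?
No, not equivalent

Query 1 returns: [('Pen',), ('Tablet',), ('Notebook',), ('Stapler',), ('Monitor',)]
Query 2 returns: [('Monitor',), ('Stapler',), ('Notebook',), ('Tablet',), ('Pen',)]

Reason: ASC vs DESC gives opposite ordering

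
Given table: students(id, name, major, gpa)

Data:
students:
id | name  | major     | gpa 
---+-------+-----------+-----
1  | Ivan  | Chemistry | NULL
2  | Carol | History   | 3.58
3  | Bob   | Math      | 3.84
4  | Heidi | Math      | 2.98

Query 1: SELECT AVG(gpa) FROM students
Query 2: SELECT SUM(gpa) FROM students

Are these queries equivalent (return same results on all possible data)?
No, not equivalent

Query 1 returns: [(3.466666666666667,)]
Query 2 returns: [(10.4,)]

Reason: AVG vs SUM give different aggregate values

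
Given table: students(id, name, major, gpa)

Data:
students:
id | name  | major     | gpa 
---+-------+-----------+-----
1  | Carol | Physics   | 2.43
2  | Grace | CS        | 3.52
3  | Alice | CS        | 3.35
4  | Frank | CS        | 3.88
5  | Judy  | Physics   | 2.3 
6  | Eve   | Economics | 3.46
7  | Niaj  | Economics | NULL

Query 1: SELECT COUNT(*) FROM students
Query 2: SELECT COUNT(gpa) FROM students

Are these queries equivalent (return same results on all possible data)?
No, not equivalent

Query 1 returns: [(7,)]
Query 2 returns: [(6,)]

Reason: COUNT(*) includes NULLs, COUNT(column) excludes them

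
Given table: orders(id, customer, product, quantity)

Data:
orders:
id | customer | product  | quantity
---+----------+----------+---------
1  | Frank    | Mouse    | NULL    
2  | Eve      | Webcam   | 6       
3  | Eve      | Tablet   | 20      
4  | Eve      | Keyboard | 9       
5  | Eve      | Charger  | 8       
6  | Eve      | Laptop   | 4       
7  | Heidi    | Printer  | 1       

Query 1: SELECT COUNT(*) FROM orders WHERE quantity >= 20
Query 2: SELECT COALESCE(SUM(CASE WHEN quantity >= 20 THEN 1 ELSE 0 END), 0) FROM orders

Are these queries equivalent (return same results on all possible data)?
Yes, equivalent

Both queries return: [(1,)]

Reason: COUNT with WHERE vs conditional SUM (COALESCE handles empty-table NULL)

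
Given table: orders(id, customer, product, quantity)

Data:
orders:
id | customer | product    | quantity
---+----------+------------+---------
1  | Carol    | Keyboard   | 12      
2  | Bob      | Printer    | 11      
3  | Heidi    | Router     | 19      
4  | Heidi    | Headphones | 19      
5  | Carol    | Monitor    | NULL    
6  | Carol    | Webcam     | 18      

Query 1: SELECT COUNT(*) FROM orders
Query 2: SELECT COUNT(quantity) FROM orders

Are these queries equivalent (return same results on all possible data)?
No, not equivalent

Query 1 returns: [(6,)]
Query 2 returns: [(5,)]

Reason: COUNT(*) includes NULLs, COUNT(column) excludes them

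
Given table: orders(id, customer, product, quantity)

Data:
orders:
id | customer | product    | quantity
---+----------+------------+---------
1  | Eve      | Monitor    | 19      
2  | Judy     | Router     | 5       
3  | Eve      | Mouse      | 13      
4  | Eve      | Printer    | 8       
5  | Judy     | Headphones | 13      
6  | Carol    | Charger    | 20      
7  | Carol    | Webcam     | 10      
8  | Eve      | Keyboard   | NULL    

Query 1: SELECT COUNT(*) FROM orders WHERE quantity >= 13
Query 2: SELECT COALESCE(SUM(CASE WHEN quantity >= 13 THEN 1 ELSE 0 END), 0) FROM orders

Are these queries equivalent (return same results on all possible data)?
Yes, equivalent

Both queries return: [(4,)]

Reason: COUNT with WHERE vs conditional SUM (COALESCE handles empty-table NULL)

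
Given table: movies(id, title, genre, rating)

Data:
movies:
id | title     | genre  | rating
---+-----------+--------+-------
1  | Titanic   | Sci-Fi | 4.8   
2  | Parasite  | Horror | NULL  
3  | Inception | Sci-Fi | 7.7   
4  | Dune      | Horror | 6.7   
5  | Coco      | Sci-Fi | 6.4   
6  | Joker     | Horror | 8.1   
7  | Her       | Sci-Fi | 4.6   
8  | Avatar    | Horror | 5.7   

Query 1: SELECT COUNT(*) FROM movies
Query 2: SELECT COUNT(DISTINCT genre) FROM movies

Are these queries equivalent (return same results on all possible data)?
No, not equivalent

Query 1 returns: [(8,)]
Query 2 returns: [(2,)]

Reason: COUNT(*) counts rows, COUNT(DISTINCT genre) counts unique genres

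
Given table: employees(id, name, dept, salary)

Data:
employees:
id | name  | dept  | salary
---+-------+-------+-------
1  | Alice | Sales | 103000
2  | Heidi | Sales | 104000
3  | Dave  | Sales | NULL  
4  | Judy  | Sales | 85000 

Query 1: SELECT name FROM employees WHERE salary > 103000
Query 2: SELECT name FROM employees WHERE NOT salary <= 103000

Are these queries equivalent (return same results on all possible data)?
Yes, equivalent

Both queries return: [('Heidi',)]

Reason: Both filter salary > 103000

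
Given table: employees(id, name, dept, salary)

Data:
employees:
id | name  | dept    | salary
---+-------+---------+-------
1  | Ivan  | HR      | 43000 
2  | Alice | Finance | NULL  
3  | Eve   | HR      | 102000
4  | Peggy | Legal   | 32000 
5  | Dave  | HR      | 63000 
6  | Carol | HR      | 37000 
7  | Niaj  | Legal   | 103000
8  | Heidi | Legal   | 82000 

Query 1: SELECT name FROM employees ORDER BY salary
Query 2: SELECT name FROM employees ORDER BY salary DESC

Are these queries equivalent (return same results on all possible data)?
No, not equivalent

Query 1 returns: [('Alice',), ('Peggy',), ('Carol',), ('Ivan',), ('Dave',), ('Heidi',), ('Eve',), ('Niaj',)]
Query 2 returns: [('Niaj',), ('Eve',), ('Heidi',), ('Dave',), ('Ivan',), ('Carol',), ('Peggy',), ('Alice',)]

Reason: ASC vs DESC gives opposite ordering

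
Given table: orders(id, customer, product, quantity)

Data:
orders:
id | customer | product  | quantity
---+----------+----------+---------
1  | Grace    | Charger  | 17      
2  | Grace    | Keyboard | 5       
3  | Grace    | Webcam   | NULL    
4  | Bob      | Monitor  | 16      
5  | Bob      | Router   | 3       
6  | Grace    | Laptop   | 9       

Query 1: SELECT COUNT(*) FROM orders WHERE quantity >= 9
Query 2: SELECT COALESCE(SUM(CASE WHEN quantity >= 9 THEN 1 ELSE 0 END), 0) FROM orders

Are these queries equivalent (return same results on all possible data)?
Yes, equivalent

Both queries return: [(3,)]

Reason: COUNT with WHERE vs conditional SUM (COALESCE handles empty-table NULL)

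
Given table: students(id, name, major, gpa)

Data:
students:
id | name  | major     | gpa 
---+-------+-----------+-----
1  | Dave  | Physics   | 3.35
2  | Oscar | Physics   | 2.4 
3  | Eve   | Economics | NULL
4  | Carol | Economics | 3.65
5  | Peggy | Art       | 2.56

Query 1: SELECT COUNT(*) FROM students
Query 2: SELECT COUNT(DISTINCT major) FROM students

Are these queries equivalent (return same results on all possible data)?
No, not equivalent

Query 1 returns: [(5,)]
Query 2 returns: [(3,)]

Reason: COUNT(*) counts rows, COUNT(DISTINCT major) counts unique majors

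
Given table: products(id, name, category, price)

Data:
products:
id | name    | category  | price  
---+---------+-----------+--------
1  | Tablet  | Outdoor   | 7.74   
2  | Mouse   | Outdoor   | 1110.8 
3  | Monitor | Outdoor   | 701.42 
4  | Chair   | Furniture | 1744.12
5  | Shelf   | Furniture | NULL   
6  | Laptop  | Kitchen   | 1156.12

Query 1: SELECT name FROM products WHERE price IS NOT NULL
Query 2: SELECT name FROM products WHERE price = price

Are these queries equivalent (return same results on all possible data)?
Yes, equivalent

Both queries return: [('Chair',), ('Laptop',), ('Monitor',), ('Mouse',), ('Tablet',)]

Reason: IS NOT NULL vs self-equality (both exclude NULLs)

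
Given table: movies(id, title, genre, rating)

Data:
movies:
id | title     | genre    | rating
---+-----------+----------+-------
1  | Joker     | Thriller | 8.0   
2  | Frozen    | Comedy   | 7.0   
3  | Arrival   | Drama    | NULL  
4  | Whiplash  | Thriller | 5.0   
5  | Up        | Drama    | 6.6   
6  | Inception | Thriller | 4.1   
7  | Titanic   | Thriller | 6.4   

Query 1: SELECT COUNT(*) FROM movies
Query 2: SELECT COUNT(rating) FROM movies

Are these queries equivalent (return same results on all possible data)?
No, not equivalent

Query 1 returns: [(7,)]
Query 2 returns: [(6,)]

Reason: COUNT(*) includes NULLs, COUNT(column) excludes them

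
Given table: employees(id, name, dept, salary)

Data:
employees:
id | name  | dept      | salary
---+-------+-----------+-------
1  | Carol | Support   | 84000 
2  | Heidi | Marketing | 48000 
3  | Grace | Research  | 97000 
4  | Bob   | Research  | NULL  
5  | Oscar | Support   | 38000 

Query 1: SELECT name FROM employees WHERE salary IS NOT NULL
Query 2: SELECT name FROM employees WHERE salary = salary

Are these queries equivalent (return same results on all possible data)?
Yes, equivalent

Both queries return: [('Carol',), ('Grace',), ('Heidi',), ('Oscar',)]

Reason: IS NOT NULL vs self-equality (both exclude NULLs)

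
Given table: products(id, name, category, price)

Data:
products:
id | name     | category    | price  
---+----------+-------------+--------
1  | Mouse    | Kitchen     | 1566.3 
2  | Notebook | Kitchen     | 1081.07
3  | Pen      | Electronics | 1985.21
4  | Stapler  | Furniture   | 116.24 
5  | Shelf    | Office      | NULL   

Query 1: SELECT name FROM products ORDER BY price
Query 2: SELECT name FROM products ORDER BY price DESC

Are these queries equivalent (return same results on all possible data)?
No, not equivalent

Query 1 returns: [('Shelf',), ('Stapler',), ('Notebook',), ('Mouse',), ('Pen',)]
Query 2 returns: [('Pen',), ('Mouse',), ('Notebook',), ('Stapler',), ('Shelf',)]

Reason: ASC vs DESC gives opposite ordering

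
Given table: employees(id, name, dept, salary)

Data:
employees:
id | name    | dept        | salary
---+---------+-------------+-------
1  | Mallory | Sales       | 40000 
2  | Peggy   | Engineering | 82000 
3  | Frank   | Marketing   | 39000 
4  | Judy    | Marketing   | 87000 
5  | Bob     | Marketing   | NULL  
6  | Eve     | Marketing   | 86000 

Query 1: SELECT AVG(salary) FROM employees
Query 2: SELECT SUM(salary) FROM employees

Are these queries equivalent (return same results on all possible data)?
No, not equivalent

Query 1 returns: [(66800.0,)]
Query 2 returns: [(334000,)]

Reason: AVG vs SUM give different aggregate values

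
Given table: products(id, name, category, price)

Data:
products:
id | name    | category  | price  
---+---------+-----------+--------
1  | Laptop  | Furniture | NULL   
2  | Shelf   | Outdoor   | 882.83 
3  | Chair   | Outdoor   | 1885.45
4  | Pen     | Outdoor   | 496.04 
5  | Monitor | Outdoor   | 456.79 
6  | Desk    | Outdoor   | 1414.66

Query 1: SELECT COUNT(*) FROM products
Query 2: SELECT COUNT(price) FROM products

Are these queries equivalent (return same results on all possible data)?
No, not equivalent

Query 1 returns: [(6,)]
Query 2 returns: [(5,)]

Reason: COUNT(*) includes NULLs, COUNT(column) excludes them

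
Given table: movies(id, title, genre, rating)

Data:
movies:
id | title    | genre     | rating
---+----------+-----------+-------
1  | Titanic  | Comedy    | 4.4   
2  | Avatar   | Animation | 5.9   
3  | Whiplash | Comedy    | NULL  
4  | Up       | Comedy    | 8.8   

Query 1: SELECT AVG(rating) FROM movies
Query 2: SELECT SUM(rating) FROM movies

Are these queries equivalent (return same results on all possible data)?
No, not equivalent

Query 1 returns: [(6.366666666666667,)]
Query 2 returns: [(19.1,)]

Reason: AVG vs SUM give different aggregate values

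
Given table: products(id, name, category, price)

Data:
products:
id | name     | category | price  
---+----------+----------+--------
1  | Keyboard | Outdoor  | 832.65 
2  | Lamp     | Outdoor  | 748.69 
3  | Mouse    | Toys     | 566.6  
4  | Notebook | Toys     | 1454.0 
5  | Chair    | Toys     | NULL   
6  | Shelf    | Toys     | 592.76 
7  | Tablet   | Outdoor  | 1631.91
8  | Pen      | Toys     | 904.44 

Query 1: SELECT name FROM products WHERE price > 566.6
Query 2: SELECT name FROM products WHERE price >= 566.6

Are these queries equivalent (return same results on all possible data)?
No, not equivalent

Query 1 returns: [('Keyboard',), ('Lamp',), ('Notebook',), ('Shelf',), ('Tablet',), ('Pen',)]
Query 2 returns: [('Keyboard',), ('Lamp',), ('Mouse',), ('Notebook',), ('Shelf',), ('Tablet',), ('Pen',)]

Reason: > vs >= gives different results when price = 566.6 exists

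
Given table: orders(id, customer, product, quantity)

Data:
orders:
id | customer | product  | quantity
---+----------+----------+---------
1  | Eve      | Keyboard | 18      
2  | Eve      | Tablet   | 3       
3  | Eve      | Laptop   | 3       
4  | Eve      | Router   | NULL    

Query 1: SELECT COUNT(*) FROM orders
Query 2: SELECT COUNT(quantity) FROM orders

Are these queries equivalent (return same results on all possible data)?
No, not equivalent

Query 1 returns: [(4,)]
Query 2 returns: [(3,)]

Reason: COUNT(*) includes NULLs, COUNT(column) excludes them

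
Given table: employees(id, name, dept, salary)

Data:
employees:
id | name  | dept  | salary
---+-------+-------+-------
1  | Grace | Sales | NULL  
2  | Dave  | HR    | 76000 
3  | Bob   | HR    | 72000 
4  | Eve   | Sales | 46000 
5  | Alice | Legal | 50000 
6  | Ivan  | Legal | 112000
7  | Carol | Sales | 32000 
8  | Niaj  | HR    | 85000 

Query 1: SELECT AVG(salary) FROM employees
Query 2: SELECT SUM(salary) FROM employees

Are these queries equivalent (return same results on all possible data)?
No, not equivalent

Query 1 returns: [(67571.42857142857,)]
Query 2 returns: [(473000,)]

Reason: AVG vs SUM give different aggregate values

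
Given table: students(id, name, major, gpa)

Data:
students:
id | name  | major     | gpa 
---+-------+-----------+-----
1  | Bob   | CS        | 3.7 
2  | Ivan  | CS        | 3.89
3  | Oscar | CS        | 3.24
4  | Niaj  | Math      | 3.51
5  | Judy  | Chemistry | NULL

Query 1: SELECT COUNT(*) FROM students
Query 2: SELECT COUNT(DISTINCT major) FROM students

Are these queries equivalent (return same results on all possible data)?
No, not equivalent

Query 1 returns: [(5,)]
Query 2 returns: [(3,)]

Reason: COUNT(*) counts rows, COUNT(DISTINCT major) counts unique majors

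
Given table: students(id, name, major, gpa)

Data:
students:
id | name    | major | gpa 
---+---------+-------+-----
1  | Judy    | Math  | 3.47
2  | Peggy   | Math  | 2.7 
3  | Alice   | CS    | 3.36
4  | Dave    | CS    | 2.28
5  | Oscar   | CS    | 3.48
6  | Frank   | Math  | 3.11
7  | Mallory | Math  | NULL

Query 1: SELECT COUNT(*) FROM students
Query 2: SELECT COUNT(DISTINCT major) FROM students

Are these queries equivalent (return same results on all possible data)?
No, not equivalent

Query 1 returns: [(7,)]
Query 2 returns: [(2,)]

Reason: COUNT(*) counts rows, COUNT(DISTINCT major) counts unique majors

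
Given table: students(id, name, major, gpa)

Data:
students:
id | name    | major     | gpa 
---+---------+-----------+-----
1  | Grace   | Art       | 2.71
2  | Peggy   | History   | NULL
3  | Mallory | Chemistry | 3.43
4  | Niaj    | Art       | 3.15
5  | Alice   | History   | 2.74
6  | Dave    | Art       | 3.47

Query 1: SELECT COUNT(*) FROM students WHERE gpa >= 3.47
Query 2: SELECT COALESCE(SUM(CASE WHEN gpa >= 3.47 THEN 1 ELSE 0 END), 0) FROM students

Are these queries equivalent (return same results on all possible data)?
Yes, equivalent

Both queries return: [(1,)]

Reason: COUNT with WHERE vs conditional SUM (COALESCE handles empty-table NULL)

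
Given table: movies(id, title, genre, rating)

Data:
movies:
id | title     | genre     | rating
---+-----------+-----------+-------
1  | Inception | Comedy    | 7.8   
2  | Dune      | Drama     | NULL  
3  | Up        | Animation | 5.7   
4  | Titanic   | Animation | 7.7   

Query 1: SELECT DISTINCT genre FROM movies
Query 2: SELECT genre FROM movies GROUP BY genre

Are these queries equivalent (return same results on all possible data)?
Yes, equivalent

Both queries return: [('Animation',), ('Comedy',), ('Drama',)]

Reason: Both get unique genres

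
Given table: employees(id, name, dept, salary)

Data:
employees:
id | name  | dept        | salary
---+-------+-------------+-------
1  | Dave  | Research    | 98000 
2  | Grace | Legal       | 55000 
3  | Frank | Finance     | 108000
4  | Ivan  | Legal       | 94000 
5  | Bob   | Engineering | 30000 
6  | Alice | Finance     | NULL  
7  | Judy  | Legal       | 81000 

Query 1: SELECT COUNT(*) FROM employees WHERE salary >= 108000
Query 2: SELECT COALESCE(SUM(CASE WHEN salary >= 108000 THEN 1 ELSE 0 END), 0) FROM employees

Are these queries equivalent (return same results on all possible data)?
Yes, equivalent

Both queries return: [(1,)]

Reason: COUNT with WHERE vs conditional SUM (COALESCE handles empty-table NULL)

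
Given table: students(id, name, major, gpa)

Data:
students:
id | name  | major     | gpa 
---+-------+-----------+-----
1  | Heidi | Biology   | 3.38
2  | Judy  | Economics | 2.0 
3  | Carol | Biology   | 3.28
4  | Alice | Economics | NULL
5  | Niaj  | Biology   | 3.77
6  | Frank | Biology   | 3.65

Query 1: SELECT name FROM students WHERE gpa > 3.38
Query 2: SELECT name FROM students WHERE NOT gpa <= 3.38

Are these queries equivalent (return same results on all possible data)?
Yes, equivalent

Both queries return: [('Frank',), ('Niaj',)]

Reason: Both filter gpa > 3.38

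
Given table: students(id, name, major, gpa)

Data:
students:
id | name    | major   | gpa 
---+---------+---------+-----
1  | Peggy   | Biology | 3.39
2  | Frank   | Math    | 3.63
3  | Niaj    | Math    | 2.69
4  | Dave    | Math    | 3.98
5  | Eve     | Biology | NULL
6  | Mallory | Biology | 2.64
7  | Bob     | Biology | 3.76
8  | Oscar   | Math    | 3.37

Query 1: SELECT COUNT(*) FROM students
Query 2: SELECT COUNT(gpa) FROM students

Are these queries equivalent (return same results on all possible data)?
No, not equivalent

Query 1 returns: [(8,)]
Query 2 returns: [(7,)]

Reason: COUNT(*) includes NULLs, COUNT(column) excludes them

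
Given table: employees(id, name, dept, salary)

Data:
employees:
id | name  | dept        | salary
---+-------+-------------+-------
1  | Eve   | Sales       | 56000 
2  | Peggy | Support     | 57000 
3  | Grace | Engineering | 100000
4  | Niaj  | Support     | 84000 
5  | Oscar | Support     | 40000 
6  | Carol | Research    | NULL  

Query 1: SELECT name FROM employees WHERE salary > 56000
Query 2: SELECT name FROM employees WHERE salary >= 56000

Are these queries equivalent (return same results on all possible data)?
No, not equivalent

Query 1 returns: [('Peggy',), ('Grace',), ('Niaj',)]
Query 2 returns: [('Eve',), ('Peggy',), ('Grace',), ('Niaj',)]

Reason: > vs >= gives different results when salary = 56000 exists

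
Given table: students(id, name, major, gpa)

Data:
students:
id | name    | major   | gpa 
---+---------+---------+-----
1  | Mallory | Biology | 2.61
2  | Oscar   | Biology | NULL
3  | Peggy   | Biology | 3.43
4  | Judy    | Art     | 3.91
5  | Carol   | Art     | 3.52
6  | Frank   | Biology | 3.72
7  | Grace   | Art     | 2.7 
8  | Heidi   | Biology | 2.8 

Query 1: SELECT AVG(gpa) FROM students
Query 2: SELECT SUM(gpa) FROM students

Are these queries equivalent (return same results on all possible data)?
No, not equivalent

Query 1 returns: [(3.2414285714285715,)]
Query 2 returns: [(22.69,)]

Reason: AVG vs SUM give different aggregate values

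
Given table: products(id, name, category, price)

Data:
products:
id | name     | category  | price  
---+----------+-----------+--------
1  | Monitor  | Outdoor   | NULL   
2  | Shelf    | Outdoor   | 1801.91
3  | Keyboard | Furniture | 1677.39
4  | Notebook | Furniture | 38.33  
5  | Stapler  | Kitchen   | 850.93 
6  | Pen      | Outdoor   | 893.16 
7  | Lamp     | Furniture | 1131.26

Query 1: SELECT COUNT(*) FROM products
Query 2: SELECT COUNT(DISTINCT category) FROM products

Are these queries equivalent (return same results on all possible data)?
No, not equivalent

Query 1 returns: [(7,)]
Query 2 returns: [(3,)]

Reason: COUNT(*) counts rows, COUNT(DISTINCT category) counts unique categorys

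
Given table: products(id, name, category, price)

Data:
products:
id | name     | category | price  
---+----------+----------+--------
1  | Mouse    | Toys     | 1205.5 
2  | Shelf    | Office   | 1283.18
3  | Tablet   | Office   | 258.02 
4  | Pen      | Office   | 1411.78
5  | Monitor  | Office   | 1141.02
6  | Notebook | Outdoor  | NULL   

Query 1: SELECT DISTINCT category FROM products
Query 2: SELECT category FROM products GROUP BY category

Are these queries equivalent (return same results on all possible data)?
Yes, equivalent

Both queries return: [('Office',), ('Outdoor',), ('Toys',)]

Reason: Both get unique categorys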